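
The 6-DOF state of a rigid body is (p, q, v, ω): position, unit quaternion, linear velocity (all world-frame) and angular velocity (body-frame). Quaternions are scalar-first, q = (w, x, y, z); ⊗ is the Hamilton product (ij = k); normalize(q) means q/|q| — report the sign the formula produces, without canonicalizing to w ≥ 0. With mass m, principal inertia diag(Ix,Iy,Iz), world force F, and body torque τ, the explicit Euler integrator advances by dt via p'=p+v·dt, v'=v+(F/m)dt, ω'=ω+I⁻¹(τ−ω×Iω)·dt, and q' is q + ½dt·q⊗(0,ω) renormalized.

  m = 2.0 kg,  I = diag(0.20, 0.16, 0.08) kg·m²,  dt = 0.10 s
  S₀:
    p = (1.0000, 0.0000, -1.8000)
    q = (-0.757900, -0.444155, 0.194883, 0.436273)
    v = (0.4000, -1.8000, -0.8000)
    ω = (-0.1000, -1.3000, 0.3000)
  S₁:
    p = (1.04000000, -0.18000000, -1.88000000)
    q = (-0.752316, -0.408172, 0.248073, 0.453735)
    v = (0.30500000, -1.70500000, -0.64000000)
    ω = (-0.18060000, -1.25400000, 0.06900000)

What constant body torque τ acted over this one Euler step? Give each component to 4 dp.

Δω = ω₁−ω₀ = (-0.08060000, 0.04600000, -0.23100000)
τ = I·(Δω/dt) + ω₀×(Iω₀) = (-0.1300, 0.0700, -0.1900)

τ = (-0.1300, 0.0700, -0.1900)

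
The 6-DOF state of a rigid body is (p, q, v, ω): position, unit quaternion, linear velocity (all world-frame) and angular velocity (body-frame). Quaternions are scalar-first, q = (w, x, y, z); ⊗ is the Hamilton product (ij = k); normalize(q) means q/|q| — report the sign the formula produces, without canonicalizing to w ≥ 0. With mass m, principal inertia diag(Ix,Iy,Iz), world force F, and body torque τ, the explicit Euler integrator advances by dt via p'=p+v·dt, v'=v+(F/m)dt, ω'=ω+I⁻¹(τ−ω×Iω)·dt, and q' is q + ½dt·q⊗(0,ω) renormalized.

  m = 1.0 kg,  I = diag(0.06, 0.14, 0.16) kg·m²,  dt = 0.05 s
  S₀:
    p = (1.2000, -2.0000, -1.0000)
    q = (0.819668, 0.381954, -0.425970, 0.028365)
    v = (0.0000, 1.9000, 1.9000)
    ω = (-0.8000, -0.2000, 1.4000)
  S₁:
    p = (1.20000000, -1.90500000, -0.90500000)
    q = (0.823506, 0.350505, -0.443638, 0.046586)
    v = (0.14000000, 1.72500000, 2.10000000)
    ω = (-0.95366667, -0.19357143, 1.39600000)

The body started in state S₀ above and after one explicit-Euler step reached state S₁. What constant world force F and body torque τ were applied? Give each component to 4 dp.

v₁ − v₀ = (0.14000000, -0.17500000, 0.20000000)
applied force F = (2.8000, -3.5000, 4.0000)
rate change Δω = (-0.15366667, 0.00642857, -0.00400000)
ω₀×(Iω₀) = (-0.0056, 0.1120, 0.0128)
τ = I·(Δω/dt) + ω₀×(Iω₀) = (-0.1900, 0.1300, 0.0000)

F = (2.8000, -3.5000, 4.0000)
τ = (-0.1900, 0.1300, 0.0000)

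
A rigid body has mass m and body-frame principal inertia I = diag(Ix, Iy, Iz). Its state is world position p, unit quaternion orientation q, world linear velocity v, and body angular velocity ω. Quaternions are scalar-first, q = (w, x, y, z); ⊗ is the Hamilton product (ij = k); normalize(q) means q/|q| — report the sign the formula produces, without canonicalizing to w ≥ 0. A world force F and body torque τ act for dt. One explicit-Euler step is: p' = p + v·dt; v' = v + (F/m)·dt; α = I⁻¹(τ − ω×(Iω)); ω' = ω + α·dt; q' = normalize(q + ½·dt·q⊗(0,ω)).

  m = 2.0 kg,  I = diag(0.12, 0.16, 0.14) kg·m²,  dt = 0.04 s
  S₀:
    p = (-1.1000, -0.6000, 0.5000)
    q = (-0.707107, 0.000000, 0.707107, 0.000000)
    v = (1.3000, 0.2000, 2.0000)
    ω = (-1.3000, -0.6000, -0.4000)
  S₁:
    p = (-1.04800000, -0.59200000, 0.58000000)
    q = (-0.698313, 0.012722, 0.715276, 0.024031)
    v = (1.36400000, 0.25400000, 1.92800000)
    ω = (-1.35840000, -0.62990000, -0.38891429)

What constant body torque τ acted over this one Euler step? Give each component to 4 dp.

τ = (-0.1800, -0.1300, 0.0700)

rate change Δω = (-0.05840000, -0.02990000, 0.01108571)
I·α + gyro = (-0.1800, -0.1300, 0.0700)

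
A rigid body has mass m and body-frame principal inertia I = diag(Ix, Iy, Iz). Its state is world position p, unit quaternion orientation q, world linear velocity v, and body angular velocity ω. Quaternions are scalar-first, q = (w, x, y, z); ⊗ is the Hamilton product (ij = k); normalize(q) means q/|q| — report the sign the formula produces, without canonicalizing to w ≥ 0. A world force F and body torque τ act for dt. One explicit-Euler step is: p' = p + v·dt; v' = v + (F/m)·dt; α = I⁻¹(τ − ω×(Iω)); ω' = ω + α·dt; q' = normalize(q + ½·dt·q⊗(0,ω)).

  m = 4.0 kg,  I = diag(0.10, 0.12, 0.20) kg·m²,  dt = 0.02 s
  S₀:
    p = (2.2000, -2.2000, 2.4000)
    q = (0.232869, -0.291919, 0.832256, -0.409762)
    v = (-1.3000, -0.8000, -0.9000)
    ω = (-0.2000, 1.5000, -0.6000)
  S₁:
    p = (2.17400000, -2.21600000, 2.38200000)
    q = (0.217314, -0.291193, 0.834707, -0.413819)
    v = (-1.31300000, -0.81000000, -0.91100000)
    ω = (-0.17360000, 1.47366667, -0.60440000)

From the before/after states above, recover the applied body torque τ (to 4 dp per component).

ω₁ − ω₀ = (0.02640000, -0.02633333, -0.00440000)
ω₀×(Iω₀) = (-0.0720, -0.0120, -0.0060)
τ = I·(Δω/dt) + ω₀×(Iω₀) = (0.0600, -0.1700, -0.0500)

τ = (0.0600, -0.1700, -0.0500)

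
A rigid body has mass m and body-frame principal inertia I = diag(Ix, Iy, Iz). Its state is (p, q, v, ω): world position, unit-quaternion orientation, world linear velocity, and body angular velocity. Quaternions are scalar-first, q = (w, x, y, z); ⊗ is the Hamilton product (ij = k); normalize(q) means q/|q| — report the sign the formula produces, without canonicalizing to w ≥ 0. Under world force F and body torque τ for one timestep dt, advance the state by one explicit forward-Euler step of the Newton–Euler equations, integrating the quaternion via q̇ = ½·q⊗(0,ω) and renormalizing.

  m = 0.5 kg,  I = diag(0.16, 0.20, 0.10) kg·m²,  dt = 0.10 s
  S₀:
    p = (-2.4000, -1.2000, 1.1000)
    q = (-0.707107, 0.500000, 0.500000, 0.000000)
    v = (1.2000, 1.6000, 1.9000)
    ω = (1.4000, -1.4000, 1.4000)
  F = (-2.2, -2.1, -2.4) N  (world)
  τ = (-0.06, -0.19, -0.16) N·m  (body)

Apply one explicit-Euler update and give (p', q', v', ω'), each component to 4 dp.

p' = (-2.2800, -1.0400, 1.2900)
q' = (-0.7020, 0.4820, 0.5108, -0.1186)
v' = (0.7600, 1.1800, 1.4200)
ω' = (1.2400, -1.5538, 1.3184)

angular accel α = (-1.6000, -1.5380, -0.8160)
ω + α·dt = (1.2400, -1.5538, 1.3184)
q⊗(0,ω) = (0.0000000, -0.2899498, 0.2899498, -2.3899498)
q + ½dt·q⊗(0,ω), renormalized = (-0.7020, 0.4820, 0.5108, -0.1186)
linear accel F/m = (-4.4000, -4.2000, -4.8000)
p' = p + v·dt = (-2.2800, -1.0400, 1.2900)
new velocity v' = (0.7600, 1.1800, 1.4200)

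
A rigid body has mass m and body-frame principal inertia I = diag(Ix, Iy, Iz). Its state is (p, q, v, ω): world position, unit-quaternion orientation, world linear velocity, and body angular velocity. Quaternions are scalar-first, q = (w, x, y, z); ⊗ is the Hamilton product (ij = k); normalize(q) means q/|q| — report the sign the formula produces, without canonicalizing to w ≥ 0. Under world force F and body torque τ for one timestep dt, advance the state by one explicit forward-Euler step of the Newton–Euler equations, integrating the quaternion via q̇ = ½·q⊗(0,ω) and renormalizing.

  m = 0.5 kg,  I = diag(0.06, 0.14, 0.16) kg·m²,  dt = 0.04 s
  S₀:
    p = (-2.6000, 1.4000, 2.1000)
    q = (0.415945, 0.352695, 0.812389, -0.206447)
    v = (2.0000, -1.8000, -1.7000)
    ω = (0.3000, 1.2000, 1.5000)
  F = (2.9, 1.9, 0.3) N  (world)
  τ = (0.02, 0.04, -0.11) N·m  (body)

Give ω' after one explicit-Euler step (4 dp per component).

ω' = (0.2893, 1.2243, 1.4653)

(τ − ω×Iω)/I = (-0.2667, 0.6071, -0.8675)
ω' = ω + α·dt = (0.2893, 1.2243, 1.4653)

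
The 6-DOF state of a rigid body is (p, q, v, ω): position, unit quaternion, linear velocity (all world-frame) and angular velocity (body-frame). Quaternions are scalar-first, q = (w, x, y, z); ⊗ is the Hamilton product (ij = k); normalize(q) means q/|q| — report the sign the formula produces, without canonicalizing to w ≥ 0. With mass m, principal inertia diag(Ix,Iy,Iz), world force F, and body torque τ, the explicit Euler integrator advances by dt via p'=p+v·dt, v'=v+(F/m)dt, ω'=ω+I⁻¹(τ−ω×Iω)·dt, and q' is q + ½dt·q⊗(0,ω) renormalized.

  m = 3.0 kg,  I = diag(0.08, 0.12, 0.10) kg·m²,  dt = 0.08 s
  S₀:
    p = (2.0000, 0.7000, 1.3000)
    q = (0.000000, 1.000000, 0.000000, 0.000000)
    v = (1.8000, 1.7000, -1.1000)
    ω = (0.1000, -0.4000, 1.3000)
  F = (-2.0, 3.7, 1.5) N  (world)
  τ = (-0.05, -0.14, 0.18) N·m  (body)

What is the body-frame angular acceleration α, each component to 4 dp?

precession coupling ω×(Iω) = (0.0104, -0.0026, -0.0016)
angular accel α = (-0.7550, -1.1450, 1.8160)

α = (-0.7550, -1.1450, 1.8160)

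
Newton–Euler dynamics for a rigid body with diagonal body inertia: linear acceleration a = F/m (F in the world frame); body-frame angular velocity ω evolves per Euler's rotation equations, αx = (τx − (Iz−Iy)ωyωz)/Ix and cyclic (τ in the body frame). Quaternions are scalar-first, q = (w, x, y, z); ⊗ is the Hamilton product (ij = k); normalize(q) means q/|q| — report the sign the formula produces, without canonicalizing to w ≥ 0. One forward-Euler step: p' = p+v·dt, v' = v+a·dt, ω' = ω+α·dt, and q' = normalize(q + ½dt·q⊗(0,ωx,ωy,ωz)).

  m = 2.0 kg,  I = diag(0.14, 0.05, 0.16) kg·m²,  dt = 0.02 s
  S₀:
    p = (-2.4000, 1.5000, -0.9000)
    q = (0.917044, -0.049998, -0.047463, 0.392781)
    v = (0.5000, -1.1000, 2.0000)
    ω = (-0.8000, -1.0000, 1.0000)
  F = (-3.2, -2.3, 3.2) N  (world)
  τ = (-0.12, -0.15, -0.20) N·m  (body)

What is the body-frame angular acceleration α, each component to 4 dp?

ω×(Iω) gyroscopic = (-0.1100, 0.0160, -0.0720)
α = I⁻¹(τ − ω×Iω) = (-0.0714, -3.3200, -0.8000)

α = (-0.0714, -3.3200, -0.8000)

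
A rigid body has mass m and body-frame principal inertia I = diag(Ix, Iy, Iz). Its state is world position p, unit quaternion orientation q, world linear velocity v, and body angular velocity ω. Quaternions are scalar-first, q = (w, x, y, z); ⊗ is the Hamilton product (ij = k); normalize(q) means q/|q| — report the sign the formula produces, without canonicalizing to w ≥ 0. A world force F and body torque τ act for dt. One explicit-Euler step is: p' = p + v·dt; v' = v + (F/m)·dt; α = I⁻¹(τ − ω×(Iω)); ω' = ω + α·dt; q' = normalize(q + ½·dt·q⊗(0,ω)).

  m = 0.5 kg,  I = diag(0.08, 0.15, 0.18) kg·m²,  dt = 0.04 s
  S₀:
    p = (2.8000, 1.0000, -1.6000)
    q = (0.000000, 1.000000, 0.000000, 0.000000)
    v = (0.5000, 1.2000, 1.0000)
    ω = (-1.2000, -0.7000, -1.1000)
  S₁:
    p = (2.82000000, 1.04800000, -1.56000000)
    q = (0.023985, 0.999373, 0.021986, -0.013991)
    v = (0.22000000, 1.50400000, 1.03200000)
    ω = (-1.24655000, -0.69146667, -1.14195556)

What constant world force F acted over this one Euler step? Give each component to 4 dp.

Δv = v₁−v₀ = (-0.28000000, 0.30400000, 0.03200000)
F = m·Δv/dt = (-3.5000, 3.8000, 0.4000)

F = (-3.5000, 3.8000, 0.4000)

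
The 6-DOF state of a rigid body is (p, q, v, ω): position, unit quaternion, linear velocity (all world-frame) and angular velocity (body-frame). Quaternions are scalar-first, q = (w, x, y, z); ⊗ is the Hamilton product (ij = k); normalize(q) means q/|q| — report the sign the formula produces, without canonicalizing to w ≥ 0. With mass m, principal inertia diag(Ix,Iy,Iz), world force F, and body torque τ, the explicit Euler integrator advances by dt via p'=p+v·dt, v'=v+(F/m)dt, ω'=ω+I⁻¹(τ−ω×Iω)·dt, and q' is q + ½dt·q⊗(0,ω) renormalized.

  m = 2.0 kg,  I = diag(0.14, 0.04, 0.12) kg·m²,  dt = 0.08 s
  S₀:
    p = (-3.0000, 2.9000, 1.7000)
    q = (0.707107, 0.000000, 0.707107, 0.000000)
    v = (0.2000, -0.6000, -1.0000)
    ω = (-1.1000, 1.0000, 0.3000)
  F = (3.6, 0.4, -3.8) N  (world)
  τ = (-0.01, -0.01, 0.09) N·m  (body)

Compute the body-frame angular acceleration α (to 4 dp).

precession coupling ω×(Iω) = (0.0240, -0.0066, 0.1100)
(τ − ω×Iω)/I = (-0.2429, -0.0850, -0.1667)

α = (-0.2429, -0.0850, -0.1667)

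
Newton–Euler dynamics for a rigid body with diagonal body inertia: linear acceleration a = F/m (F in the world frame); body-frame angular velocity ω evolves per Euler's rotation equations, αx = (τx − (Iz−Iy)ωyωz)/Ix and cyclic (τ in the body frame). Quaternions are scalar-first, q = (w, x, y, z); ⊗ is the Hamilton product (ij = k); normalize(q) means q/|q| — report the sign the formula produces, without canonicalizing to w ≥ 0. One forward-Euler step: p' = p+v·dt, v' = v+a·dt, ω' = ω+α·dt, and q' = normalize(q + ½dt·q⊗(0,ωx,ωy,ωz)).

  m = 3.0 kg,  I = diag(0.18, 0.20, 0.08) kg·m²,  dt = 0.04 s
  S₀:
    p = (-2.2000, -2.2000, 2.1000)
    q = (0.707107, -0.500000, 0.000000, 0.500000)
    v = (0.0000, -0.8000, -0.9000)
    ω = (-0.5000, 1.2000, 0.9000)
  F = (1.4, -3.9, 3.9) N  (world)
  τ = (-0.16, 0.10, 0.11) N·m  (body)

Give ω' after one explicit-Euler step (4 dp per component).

ω' = (-0.5068, 1.2290, 0.9610)

ω×(Iω) gyroscopic = (-0.1296, -0.0450, -0.0120)
(τ − ω×Iω)/I = (-0.1689, 0.7250, 1.5250)
ω + α·dt = (-0.5068, 1.2290, 0.9610)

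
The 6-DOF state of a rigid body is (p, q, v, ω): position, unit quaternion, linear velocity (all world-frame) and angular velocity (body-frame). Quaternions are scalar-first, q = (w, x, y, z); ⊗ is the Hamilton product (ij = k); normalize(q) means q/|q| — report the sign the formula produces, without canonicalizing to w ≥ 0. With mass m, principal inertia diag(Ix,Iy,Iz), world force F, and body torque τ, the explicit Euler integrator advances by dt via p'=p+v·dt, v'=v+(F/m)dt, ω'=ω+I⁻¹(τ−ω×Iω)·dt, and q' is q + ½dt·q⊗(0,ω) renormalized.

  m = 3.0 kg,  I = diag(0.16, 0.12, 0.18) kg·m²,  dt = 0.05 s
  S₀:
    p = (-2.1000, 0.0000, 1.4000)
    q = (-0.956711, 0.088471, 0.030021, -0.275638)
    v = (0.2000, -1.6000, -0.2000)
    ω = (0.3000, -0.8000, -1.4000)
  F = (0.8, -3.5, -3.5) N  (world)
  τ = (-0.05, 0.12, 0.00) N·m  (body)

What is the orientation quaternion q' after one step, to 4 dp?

q' = (-0.9656, 0.0747, 0.0501, -0.2439)

2q̇ = q⊗(0,ω) = (-0.3884177, -0.5495531, 0.8065368, 1.2596123)
q' = normalize(q + ½dt·q⊗(0,ω)) = (-0.9656, 0.0747, 0.0501, -0.2439)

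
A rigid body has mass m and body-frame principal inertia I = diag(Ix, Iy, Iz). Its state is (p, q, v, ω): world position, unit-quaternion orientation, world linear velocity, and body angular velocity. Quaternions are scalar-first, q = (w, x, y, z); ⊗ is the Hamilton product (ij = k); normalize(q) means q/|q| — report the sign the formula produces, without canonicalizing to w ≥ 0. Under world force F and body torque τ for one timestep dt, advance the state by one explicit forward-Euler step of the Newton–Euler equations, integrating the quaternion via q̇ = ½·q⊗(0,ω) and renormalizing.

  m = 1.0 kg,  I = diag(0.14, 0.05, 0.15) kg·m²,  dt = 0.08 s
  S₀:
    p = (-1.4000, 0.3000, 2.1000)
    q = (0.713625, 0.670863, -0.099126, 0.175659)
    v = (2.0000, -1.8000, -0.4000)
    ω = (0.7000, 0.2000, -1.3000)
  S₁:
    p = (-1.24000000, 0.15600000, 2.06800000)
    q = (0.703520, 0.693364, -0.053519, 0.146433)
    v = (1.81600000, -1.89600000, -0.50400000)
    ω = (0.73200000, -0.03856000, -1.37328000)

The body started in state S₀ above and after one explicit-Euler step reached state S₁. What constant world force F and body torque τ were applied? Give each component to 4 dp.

v₁ − v₀ = (-0.18400000, -0.09600000, -0.10400000)
m·(v₁−v₀)/dt = (-2.3000, -1.2000, -1.3000)
Δω = ω₁−ω₀ = (0.03200000, -0.23856000, -0.07328000)
I·α + gyro = (0.0300, -0.1400, -0.1500)

F = (-2.3000, -1.2000, -1.3000)
τ = (0.0300, -0.1400, -0.1500)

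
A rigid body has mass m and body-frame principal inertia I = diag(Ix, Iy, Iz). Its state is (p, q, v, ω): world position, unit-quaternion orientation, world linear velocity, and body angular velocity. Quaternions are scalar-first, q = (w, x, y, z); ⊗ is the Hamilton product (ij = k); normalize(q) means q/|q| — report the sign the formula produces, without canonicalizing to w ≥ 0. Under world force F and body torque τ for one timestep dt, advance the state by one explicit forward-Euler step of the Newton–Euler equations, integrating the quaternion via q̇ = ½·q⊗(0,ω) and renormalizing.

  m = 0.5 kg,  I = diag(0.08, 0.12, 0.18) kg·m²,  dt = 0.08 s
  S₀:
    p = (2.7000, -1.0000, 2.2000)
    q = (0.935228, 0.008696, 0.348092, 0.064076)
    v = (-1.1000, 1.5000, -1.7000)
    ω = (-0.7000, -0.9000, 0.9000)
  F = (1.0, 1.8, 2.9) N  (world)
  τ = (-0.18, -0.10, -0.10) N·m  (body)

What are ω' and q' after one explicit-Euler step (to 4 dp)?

(τ − ω×Iω)/I = (-1.6425, -1.3583, -0.6956)
ω' = ω + α·dt = (-0.8314, -1.0087, 0.8444)
Hamilton product q⊗(0,ω) = (0.2617016, -0.2837084, -0.8943848, 1.0775432)
q + ½dt·q⊗(0,ω), renormalized = (0.9441, -0.0026, 0.3118, 0.1070)

ω' = (-0.8314, -1.0087, 0.8444)
q' = (0.9441, -0.0026, 0.3118, 0.1070)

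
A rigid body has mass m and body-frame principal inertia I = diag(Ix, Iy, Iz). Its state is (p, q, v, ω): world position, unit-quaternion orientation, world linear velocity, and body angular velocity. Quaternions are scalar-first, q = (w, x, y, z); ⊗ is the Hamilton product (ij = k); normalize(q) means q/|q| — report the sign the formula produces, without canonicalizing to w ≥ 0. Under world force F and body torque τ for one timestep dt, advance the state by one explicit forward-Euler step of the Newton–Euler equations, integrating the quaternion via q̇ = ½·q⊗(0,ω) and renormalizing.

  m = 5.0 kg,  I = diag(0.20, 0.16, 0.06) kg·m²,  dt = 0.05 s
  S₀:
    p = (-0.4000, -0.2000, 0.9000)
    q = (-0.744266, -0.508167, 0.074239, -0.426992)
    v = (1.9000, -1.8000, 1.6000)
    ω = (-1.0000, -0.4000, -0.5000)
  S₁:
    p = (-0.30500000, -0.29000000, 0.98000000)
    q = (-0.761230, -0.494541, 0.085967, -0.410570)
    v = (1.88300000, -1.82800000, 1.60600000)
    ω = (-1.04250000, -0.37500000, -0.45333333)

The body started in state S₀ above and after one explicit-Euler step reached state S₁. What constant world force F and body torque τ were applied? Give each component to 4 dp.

rate change Δω = (-0.04250000, 0.02500000, 0.04666667)
τ = I·(Δω/dt) + ω₀×(Iω₀) = (-0.1900, 0.1500, 0.0400)
Δv = v₁−v₀ = (-0.01700000, -0.02800000, 0.00600000)
F = m·Δv/dt = (-1.7000, -2.8000, 0.6000)

F = (-1.7000, -2.8000, 0.6000)
τ = (-0.1900, 0.1500, 0.0400)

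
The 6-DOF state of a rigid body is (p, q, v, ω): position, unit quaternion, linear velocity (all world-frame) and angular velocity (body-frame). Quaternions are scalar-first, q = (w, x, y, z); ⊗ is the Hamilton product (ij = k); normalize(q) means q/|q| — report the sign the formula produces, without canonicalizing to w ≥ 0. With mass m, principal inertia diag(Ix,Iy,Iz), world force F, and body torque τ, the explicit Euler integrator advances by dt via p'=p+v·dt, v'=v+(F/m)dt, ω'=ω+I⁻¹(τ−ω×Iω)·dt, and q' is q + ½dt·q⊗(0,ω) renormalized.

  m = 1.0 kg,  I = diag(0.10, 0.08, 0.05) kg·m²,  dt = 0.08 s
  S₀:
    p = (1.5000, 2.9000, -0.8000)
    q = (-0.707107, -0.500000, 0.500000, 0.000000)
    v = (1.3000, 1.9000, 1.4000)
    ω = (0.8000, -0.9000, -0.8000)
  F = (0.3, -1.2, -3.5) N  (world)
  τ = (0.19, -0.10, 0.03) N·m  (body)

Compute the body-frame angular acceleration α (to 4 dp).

ω×(Iω) gyroscopic = (-0.0216, -0.0320, 0.0144)
α = I⁻¹(τ − ω×Iω) = (2.1160, -0.8500, 0.3120)

α = (2.1160, -0.8500, 0.3120)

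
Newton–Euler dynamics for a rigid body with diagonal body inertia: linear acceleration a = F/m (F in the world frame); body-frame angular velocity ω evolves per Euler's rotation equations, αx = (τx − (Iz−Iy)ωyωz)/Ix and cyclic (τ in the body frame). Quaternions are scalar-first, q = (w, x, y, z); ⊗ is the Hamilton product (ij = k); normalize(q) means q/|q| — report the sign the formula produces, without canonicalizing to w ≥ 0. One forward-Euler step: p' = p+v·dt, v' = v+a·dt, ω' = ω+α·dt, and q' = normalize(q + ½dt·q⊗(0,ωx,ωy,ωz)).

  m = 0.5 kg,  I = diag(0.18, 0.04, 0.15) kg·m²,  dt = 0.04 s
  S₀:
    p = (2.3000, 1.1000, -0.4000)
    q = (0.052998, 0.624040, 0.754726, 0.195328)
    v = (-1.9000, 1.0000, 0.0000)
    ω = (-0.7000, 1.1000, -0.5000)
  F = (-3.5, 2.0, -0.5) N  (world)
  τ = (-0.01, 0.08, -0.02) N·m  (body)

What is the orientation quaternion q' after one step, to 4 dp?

q' = (0.0471, 0.6112, 0.7591, 0.2190)

Hamilton product q⊗(0,ω) = (-0.2957066, -0.6293224, 0.2335882, 1.1882532)
q' = normalize(q + ½dt·q⊗(0,ω)) = (0.0471, 0.6112, 0.7591, 0.2190)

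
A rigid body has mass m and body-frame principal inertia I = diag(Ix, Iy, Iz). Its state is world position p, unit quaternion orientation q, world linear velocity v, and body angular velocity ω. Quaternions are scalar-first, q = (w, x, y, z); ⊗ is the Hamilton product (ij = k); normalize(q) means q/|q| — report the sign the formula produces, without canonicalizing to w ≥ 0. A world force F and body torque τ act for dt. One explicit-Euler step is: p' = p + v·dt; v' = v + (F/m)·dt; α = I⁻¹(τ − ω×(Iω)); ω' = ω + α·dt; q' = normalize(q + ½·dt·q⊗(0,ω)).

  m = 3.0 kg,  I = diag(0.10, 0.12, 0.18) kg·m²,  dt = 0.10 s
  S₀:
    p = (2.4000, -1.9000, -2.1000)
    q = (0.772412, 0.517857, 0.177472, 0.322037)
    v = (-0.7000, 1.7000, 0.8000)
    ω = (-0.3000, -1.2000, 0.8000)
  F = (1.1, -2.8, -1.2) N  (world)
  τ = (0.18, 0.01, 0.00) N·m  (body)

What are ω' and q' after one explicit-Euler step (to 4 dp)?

ω' = (-0.0624, -1.2077, 0.7960)
q' = (0.7758, 0.5313, 0.1053, 0.3236)

(τ − ω×Iω)/I = (2.3760, -0.0767, -0.0400)
new body rate ω' = (-0.0624, -1.2077, 0.7960)
2q̇ = q⊗(0,ω) = (0.1106939, 0.2966984, -1.4377911, 0.0497428)
q + ½dt·q⊗(0,ω), renormalized = (0.7758, 0.5313, 0.1053, 0.3236)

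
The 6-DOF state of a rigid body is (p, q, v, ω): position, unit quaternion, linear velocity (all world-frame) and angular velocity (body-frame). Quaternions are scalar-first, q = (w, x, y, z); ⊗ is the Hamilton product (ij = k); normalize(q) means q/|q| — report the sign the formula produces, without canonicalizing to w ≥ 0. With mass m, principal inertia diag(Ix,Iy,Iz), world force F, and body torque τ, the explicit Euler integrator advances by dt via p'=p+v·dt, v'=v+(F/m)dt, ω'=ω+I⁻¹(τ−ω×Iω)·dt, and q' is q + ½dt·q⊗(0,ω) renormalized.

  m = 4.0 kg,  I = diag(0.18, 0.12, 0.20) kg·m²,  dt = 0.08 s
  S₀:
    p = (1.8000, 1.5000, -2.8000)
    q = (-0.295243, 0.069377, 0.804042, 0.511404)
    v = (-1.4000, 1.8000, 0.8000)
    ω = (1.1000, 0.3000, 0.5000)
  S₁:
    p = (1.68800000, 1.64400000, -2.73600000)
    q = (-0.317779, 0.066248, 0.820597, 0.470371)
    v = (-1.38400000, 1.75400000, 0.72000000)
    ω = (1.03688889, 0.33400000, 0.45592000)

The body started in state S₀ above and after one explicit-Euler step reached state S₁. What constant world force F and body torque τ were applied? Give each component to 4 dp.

F = (0.8000, -2.3000, -4.0000)
τ = (-0.1300, 0.0400, -0.1300)

rate change Δω = (-0.06311111, 0.03400000, -0.04408000)
τ = I·(Δω/dt) + ω₀×(Iω₀) = (-0.1300, 0.0400, -0.1300)
Δv = v₁−v₀ = (0.01600000, -0.04600000, -0.08000000)
F = m·Δv/dt = (0.8000, -2.3000, -4.0000)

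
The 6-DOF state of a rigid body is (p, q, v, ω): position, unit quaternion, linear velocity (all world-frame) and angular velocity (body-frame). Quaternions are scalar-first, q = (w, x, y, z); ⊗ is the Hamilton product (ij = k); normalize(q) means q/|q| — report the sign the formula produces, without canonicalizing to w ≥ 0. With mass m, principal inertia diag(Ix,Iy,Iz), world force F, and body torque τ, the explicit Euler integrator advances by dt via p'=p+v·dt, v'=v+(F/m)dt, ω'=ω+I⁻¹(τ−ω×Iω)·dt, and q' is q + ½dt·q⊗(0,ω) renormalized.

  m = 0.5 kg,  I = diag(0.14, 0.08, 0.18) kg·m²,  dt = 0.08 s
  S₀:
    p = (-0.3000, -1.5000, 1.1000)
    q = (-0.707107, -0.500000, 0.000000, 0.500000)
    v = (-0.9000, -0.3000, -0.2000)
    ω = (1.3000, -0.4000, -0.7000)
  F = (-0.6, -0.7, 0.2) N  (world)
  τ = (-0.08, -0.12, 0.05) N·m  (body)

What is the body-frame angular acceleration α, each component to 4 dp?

α = (-0.7714, -1.9550, 0.1044)

ω×(Iω) gyroscopic = (0.0280, 0.0364, 0.0312)
(τ − ω×Iω)/I = (-0.7714, -1.9550, 0.1044)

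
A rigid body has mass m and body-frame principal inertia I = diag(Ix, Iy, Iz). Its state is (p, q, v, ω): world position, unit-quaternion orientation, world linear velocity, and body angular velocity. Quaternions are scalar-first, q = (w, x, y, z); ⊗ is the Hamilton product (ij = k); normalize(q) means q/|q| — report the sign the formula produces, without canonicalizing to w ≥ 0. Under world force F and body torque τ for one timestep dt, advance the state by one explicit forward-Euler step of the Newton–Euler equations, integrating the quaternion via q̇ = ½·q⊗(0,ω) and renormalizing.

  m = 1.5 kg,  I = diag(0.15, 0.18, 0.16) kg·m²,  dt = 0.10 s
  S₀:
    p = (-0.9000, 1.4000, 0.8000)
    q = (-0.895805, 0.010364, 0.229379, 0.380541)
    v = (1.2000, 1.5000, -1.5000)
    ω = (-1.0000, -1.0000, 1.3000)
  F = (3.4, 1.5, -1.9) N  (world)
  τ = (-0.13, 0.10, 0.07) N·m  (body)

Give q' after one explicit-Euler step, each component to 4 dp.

q' = (-0.9044, 0.0887, 0.2533, 0.3317)

q⊗(0,ω) = (-0.2549603, 1.5745387, 0.5017908, -0.9455315)
q + ½dt·q⊗(0,ω), renormalized = (-0.9044, 0.0887, 0.2533, 0.3317)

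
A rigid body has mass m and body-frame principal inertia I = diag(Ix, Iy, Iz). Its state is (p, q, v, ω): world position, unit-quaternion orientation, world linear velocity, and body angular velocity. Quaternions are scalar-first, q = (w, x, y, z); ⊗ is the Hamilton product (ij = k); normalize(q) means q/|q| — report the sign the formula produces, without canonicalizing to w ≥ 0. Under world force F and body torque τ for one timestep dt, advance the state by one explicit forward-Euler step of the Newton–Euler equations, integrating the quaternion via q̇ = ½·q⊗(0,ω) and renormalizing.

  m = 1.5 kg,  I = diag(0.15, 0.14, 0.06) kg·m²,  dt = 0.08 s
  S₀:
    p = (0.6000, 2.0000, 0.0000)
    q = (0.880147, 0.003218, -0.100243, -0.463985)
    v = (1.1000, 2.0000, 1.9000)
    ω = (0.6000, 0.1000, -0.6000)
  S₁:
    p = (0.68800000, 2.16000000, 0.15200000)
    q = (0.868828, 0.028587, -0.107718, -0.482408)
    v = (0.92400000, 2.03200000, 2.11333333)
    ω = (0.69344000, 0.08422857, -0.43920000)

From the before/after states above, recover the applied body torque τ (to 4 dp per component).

τ = (0.1800, -0.0600, 0.1200)

ω₁ − ω₀ = (0.09344000, -0.01577143, 0.16080000)
gyro term ω₀×Iω₀ = (0.0048, -0.0324, -0.0006)
applied torque τ = (0.1800, -0.0600, 0.1200)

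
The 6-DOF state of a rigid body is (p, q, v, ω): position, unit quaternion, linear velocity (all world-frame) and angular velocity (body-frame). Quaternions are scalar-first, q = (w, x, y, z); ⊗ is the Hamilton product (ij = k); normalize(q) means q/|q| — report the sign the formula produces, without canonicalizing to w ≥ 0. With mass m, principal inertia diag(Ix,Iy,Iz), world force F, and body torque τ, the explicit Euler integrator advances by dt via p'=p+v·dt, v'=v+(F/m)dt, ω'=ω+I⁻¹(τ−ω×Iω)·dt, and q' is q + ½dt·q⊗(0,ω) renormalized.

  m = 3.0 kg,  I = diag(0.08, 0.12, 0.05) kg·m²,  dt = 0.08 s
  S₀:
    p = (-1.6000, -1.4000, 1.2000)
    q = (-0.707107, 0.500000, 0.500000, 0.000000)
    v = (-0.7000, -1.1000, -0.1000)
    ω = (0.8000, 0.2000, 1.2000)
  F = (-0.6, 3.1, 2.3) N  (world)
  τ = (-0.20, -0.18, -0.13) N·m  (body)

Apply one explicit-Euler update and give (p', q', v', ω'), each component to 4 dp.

linear accel F/m = (-0.2000, 1.0333, 0.7667)
p' = p + v·dt = (-1.6560, -1.4880, 1.1920)
v + (F/m)dt = (-0.7160, -1.0173, -0.0387)
ω×(Iω) gyroscopic = (-0.0168, 0.0288, 0.0064)
(τ − ω×Iω)/I = (-2.2900, -1.7400, -2.7280)
ω + α·dt = (0.6168, 0.0608, 0.9818)
q⊗(0,ω) = (-0.5000000, 0.0343144, -0.7414214, -1.1485284)
updated quaternion q' = (-0.7259, 0.5005, 0.4695, -0.0459)

p' = (-1.6560, -1.4880, 1.1920)
q' = (-0.7259, 0.5005, 0.4695, -0.0459)
v' = (-0.7160, -1.0173, -0.0387)
ω' = (0.6168, 0.0608, 0.9818)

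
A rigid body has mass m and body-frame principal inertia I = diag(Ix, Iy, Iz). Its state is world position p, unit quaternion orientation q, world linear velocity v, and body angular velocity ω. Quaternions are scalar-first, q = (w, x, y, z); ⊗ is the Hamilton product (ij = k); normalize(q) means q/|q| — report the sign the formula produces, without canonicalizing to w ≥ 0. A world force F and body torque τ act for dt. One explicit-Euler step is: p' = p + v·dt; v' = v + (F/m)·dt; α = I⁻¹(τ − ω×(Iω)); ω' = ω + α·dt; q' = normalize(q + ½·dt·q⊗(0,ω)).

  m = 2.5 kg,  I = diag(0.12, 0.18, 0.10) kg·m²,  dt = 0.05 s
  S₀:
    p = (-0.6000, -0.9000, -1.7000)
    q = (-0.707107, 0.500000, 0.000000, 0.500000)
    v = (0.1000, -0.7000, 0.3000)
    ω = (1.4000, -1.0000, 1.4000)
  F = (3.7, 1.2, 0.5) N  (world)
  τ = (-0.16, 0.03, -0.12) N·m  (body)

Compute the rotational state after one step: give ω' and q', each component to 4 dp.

ω×(Iω) gyroscopic = (0.1120, 0.0392, -0.0840)
(τ − ω×Iω)/I = (-2.2667, -0.0511, -0.3600)
new body rate ω' = (1.2867, -1.0026, 1.3820)
q⊗(0,ω) = (-1.4000000, -0.4899498, 0.7071070, -1.4899498)
q' = normalize(q + ½dt·q⊗(0,ω)) = (-0.7410, 0.4870, 0.0177, 0.4620)

ω' = (1.2867, -1.0026, 1.3820)
q' = (-0.7410, 0.4870, 0.0177, 0.4620)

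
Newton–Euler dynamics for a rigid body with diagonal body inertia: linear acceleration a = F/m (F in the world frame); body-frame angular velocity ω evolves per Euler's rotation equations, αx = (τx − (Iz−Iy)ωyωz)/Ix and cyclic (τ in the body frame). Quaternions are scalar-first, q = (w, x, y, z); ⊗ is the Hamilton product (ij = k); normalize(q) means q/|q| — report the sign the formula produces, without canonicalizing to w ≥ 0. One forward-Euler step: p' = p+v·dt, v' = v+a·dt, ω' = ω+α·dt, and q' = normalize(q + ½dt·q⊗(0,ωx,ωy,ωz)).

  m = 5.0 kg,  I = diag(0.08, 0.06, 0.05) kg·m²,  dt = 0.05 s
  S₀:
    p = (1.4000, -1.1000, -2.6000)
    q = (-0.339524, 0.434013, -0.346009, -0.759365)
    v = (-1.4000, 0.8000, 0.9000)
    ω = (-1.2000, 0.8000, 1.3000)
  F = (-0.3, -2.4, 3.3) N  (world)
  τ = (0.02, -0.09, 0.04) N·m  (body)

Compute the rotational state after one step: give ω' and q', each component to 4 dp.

ω' = (-1.1810, 0.7640, 1.3208)
q' = (-0.2946, 0.4476, -0.3437, -0.7712)

precession coupling ω×(Iω) = (-0.0104, -0.0468, 0.0192)
angular accel α = (0.3800, -0.7200, 0.4160)
new body rate ω' = (-1.1810, 0.7640, 1.3208)
2q̇ = q⊗(0,ω) = (1.7847973, 0.5651091, 0.0754019, -0.5093816)
updated quaternion q' = (-0.2946, 0.4476, -0.3437, -0.7712)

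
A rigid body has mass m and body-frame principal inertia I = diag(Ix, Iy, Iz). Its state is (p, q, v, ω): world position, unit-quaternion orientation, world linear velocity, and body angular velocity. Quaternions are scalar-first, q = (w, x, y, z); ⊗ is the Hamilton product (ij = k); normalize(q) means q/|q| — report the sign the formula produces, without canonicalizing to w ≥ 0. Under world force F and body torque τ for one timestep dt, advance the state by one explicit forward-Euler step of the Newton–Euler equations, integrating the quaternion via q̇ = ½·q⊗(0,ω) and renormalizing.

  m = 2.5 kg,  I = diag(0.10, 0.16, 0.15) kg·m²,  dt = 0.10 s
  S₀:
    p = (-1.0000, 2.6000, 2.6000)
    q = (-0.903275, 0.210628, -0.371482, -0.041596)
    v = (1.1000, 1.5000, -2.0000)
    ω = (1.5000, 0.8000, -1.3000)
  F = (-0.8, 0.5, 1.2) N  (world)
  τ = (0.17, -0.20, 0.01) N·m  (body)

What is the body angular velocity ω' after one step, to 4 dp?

ω' = (1.6596, 0.6141, -1.3413)

(τ − ω×Iω)/I = (1.5960, -1.8594, -0.4133)
ω + α·dt = (1.6596, 0.6141, -1.3413)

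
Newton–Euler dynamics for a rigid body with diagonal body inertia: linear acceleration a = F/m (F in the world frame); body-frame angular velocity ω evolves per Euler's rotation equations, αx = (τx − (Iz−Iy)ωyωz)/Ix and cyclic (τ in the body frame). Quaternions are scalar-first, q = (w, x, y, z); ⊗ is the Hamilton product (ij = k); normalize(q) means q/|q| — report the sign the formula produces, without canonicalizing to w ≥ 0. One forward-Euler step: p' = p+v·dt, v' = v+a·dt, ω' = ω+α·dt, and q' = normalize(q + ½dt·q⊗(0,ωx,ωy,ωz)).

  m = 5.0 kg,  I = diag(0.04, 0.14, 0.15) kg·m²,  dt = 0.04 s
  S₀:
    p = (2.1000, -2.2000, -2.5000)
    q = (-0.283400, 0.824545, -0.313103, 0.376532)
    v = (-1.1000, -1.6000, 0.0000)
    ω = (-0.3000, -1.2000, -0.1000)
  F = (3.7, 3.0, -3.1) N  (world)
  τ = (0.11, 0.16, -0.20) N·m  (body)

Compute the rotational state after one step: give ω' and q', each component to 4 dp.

precession coupling ω×(Iω) = (0.0012, -0.0033, 0.0360)
angular accel α = (2.7200, 1.1664, -1.5733)
new body rate ω' = (-0.1912, -1.1533, -0.1629)
q⊗(0,ω) = (-0.0907069, 0.5681687, 0.3095749, -1.0550449)
q + ½dt·q⊗(0,ω), renormalized = (-0.2851, 0.8357, -0.3068, 0.3553)

ω' = (-0.1912, -1.1533, -0.1629)
q' = (-0.2851, 0.8357, -0.3068, 0.3553)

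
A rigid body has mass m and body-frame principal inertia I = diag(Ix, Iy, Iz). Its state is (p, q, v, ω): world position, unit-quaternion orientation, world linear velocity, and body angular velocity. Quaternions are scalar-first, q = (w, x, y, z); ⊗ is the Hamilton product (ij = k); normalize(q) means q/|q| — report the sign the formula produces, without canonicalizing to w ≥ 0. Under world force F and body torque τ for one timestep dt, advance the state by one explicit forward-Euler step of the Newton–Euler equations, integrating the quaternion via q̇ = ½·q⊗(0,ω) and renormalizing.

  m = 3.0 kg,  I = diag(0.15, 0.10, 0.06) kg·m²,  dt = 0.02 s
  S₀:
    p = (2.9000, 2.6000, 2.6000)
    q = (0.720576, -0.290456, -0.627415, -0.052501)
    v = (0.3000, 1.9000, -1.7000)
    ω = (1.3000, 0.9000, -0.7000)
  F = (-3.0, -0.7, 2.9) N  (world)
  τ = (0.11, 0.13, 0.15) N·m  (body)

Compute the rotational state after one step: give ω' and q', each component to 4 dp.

precession coupling ω×(Iω) = (0.0252, -0.0819, -0.0585)
α = I⁻¹(τ − ω×Iω) = (0.5653, 2.1190, 3.4750)
ω' = ω + α·dt = (1.3113, 0.9424, -0.6305)
q⊗(0,ω) = (0.9055156, 1.4231902, 0.3769479, 0.0498259)
q' = normalize(q + ½dt·q⊗(0,ω)) = (0.7295, -0.2762, -0.6236, -0.0520)

ω' = (1.3113, 0.9424, -0.6305)
q' = (0.7295, -0.2762, -0.6236, -0.0520)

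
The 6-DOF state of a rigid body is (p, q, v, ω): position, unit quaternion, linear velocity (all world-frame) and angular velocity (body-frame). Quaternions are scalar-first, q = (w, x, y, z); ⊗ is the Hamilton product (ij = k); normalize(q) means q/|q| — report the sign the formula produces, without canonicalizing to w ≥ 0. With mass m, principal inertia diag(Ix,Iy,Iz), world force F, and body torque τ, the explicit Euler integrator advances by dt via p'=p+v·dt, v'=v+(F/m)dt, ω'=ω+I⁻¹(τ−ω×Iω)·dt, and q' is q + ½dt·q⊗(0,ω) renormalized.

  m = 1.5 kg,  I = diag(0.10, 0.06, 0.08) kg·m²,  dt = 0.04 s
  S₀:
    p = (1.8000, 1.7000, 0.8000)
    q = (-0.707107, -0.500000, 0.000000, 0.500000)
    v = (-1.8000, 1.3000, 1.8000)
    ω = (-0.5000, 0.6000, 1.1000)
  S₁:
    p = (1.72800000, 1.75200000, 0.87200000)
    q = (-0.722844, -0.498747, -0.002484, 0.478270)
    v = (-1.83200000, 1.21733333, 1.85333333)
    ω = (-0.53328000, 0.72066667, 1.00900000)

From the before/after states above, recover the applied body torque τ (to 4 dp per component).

rate change Δω = (-0.03328000, 0.12066667, -0.09100000)
ω₀×(Iω₀) = (0.0132, -0.0110, 0.0120)
I·α + gyro = (-0.0700, 0.1700, -0.1700)

τ = (-0.0700, 0.1700, -0.1700)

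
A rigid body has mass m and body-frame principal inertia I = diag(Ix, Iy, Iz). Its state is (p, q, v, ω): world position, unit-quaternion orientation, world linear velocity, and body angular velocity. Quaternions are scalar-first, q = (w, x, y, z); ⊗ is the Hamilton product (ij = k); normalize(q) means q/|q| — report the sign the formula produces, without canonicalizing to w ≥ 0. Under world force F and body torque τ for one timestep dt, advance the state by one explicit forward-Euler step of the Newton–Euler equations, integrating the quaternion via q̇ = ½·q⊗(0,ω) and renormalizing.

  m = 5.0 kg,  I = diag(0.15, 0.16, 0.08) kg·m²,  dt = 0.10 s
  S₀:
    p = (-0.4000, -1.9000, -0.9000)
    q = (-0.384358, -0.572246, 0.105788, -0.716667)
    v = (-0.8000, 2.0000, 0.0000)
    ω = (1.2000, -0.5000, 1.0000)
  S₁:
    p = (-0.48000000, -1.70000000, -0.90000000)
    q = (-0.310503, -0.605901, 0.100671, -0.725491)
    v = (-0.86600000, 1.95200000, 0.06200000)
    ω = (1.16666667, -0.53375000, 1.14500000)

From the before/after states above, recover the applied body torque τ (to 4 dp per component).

rate change Δω = (-0.03333333, -0.03375000, 0.14500000)
applied torque τ = (-0.0100, 0.0300, 0.1100)

τ = (-0.0100, 0.0300, 0.1100)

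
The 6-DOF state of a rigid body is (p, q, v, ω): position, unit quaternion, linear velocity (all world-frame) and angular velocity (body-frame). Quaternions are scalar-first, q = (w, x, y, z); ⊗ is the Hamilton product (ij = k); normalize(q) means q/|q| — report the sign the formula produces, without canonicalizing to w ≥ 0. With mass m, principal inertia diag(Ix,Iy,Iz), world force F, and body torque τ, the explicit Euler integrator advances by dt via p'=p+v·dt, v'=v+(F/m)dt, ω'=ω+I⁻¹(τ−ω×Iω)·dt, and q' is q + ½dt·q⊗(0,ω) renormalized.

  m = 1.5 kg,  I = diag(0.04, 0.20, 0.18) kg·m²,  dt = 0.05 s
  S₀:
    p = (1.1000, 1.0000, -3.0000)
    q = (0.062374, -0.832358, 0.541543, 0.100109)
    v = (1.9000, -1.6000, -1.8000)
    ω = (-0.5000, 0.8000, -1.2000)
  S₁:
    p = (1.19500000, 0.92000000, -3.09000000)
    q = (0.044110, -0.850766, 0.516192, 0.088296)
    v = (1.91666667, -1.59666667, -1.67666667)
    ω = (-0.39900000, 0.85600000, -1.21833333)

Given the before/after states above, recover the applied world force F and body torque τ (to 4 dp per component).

ω₁ − ω₀ = (0.10100000, 0.05600000, -0.01833333)
applied torque τ = (0.1000, 0.1400, -0.1300)
v₁ − v₀ = (0.01666667, 0.00333333, 0.12333333)
m·(v₁−v₀)/dt = (0.5000, 0.1000, 3.7000)

F = (0.5000, 0.1000, 3.7000)
τ = (0.1000, 0.1400, -0.1300)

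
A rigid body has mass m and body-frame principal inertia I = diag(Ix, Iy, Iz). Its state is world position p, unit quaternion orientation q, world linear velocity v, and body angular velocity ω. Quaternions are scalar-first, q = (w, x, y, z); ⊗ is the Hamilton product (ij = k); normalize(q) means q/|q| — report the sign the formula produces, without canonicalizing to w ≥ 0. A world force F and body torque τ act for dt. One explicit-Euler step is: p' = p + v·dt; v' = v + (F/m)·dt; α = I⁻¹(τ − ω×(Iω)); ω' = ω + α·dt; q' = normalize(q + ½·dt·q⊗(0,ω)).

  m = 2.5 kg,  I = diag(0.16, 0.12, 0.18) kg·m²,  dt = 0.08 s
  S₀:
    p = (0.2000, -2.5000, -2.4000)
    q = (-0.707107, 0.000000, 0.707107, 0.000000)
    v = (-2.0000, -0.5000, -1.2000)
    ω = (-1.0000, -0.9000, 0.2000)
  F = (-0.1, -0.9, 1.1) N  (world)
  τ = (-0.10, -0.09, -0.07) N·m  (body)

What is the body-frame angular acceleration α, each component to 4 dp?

α = (-0.5575, -0.7833, -0.1889)

gyro term ω×Iω = (-0.0108, 0.0040, -0.0360)
(τ − ω×Iω)/I = (-0.5575, -0.7833, -0.1889)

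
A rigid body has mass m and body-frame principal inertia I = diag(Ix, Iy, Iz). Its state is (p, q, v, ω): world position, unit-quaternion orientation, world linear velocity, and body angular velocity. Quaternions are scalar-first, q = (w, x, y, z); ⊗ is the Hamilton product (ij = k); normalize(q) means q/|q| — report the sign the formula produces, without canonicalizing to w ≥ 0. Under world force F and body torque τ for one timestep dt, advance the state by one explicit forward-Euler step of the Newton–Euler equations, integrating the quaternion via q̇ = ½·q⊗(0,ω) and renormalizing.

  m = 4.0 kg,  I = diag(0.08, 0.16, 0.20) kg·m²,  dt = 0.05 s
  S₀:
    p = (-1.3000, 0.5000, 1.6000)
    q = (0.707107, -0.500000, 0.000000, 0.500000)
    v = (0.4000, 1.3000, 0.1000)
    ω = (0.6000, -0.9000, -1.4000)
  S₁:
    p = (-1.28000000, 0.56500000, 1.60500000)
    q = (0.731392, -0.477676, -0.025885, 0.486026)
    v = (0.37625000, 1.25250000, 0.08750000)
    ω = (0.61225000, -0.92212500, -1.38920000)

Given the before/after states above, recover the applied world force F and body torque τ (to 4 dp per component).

F = (-1.9000, -3.8000, -1.0000)
τ = (0.0700, 0.0300, 0.0000)

Δω = ω₁−ω₀ = (0.01225000, -0.02212500, 0.01080000)
applied torque τ = (0.0700, 0.0300, 0.0000)
v₁ − v₀ = (-0.02375000, -0.04750000, -0.01250000)
applied force F = (-1.9000, -3.8000, -1.0000)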